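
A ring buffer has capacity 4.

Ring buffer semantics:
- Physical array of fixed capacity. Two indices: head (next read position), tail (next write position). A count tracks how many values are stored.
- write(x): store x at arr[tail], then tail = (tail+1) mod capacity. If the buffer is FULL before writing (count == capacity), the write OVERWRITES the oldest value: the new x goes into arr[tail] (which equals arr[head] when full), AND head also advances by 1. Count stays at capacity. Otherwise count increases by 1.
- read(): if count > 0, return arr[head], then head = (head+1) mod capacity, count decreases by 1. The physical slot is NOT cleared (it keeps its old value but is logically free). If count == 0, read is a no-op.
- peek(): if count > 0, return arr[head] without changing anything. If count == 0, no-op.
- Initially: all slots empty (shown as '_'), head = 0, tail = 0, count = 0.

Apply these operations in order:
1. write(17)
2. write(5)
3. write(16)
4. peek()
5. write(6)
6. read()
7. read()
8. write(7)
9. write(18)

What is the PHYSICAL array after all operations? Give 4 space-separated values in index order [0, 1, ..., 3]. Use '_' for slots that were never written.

Answer: 7 18 16 6

Derivation:
After op 1 (write(17)): arr=[17 _ _ _] head=0 tail=1 count=1
After op 2 (write(5)): arr=[17 5 _ _] head=0 tail=2 count=2
After op 3 (write(16)): arr=[17 5 16 _] head=0 tail=3 count=3
After op 4 (peek()): arr=[17 5 16 _] head=0 tail=3 count=3
After op 5 (write(6)): arr=[17 5 16 6] head=0 tail=0 count=4
After op 6 (read()): arr=[17 5 16 6] head=1 tail=0 count=3
After op 7 (read()): arr=[17 5 16 6] head=2 tail=0 count=2
After op 8 (write(7)): arr=[7 5 16 6] head=2 tail=1 count=3
After op 9 (write(18)): arr=[7 18 16 6] head=2 tail=2 count=4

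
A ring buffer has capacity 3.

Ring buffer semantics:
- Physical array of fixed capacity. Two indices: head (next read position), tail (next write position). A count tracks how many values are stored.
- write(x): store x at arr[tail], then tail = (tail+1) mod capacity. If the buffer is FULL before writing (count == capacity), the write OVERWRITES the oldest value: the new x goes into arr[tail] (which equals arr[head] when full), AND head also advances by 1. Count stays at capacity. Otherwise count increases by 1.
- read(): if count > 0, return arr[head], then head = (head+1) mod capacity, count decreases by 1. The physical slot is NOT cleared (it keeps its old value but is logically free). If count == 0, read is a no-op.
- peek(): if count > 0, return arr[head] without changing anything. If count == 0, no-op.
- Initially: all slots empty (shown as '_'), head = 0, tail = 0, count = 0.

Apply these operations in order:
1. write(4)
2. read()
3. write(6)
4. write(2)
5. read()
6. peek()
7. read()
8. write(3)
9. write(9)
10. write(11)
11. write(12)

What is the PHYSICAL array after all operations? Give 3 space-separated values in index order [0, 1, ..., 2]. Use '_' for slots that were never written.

After op 1 (write(4)): arr=[4 _ _] head=0 tail=1 count=1
After op 2 (read()): arr=[4 _ _] head=1 tail=1 count=0
After op 3 (write(6)): arr=[4 6 _] head=1 tail=2 count=1
After op 4 (write(2)): arr=[4 6 2] head=1 tail=0 count=2
After op 5 (read()): arr=[4 6 2] head=2 tail=0 count=1
After op 6 (peek()): arr=[4 6 2] head=2 tail=0 count=1
After op 7 (read()): arr=[4 6 2] head=0 tail=0 count=0
After op 8 (write(3)): arr=[3 6 2] head=0 tail=1 count=1
After op 9 (write(9)): arr=[3 9 2] head=0 tail=2 count=2
After op 10 (write(11)): arr=[3 9 11] head=0 tail=0 count=3
After op 11 (write(12)): arr=[12 9 11] head=1 tail=1 count=3

Answer: 12 9 11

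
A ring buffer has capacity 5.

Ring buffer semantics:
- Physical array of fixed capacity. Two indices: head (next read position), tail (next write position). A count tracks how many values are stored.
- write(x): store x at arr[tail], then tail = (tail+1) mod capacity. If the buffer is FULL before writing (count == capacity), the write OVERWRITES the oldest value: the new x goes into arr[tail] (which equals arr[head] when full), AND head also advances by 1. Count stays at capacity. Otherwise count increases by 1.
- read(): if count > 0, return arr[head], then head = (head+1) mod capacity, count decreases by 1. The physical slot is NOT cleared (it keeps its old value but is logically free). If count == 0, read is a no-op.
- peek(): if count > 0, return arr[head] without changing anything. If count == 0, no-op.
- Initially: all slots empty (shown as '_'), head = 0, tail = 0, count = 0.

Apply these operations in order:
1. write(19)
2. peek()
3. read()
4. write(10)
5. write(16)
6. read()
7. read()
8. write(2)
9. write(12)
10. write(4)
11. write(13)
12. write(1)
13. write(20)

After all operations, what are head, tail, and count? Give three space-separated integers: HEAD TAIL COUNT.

Answer: 4 4 5

Derivation:
After op 1 (write(19)): arr=[19 _ _ _ _] head=0 tail=1 count=1
After op 2 (peek()): arr=[19 _ _ _ _] head=0 tail=1 count=1
After op 3 (read()): arr=[19 _ _ _ _] head=1 tail=1 count=0
After op 4 (write(10)): arr=[19 10 _ _ _] head=1 tail=2 count=1
After op 5 (write(16)): arr=[19 10 16 _ _] head=1 tail=3 count=2
After op 6 (read()): arr=[19 10 16 _ _] head=2 tail=3 count=1
After op 7 (read()): arr=[19 10 16 _ _] head=3 tail=3 count=0
After op 8 (write(2)): arr=[19 10 16 2 _] head=3 tail=4 count=1
After op 9 (write(12)): arr=[19 10 16 2 12] head=3 tail=0 count=2
After op 10 (write(4)): arr=[4 10 16 2 12] head=3 tail=1 count=3
After op 11 (write(13)): arr=[4 13 16 2 12] head=3 tail=2 count=4
After op 12 (write(1)): arr=[4 13 1 2 12] head=3 tail=3 count=5
After op 13 (write(20)): arr=[4 13 1 20 12] head=4 tail=4 count=5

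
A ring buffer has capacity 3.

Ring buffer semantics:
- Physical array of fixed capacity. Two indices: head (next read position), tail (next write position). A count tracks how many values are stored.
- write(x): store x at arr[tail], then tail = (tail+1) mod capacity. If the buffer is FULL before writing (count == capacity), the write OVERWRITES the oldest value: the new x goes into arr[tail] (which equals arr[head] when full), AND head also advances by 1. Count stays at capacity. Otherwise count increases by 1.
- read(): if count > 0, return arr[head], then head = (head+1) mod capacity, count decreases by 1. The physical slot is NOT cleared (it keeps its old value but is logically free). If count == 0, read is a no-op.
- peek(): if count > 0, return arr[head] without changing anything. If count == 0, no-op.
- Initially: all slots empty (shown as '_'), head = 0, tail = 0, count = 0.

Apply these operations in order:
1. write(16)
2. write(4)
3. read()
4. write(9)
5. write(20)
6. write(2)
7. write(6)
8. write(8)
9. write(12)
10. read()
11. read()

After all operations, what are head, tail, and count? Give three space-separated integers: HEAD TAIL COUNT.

Answer: 1 2 1

Derivation:
After op 1 (write(16)): arr=[16 _ _] head=0 tail=1 count=1
After op 2 (write(4)): arr=[16 4 _] head=0 tail=2 count=2
After op 3 (read()): arr=[16 4 _] head=1 tail=2 count=1
After op 4 (write(9)): arr=[16 4 9] head=1 tail=0 count=2
After op 5 (write(20)): arr=[20 4 9] head=1 tail=1 count=3
After op 6 (write(2)): arr=[20 2 9] head=2 tail=2 count=3
After op 7 (write(6)): arr=[20 2 6] head=0 tail=0 count=3
After op 8 (write(8)): arr=[8 2 6] head=1 tail=1 count=3
After op 9 (write(12)): arr=[8 12 6] head=2 tail=2 count=3
After op 10 (read()): arr=[8 12 6] head=0 tail=2 count=2
After op 11 (read()): arr=[8 12 6] head=1 tail=2 count=1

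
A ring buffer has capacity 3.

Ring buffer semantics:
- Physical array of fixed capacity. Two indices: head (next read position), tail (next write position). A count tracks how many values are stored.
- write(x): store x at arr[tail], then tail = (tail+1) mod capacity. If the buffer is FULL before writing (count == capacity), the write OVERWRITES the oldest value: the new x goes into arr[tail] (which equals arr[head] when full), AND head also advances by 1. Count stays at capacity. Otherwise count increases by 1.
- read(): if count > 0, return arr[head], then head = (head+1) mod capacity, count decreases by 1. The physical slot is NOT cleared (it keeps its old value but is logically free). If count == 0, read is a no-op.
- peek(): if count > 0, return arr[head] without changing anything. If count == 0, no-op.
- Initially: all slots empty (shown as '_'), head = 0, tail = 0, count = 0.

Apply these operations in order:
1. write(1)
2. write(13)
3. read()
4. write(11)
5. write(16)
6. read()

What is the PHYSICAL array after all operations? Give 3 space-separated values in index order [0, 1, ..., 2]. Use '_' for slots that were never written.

Answer: 16 13 11

Derivation:
After op 1 (write(1)): arr=[1 _ _] head=0 tail=1 count=1
After op 2 (write(13)): arr=[1 13 _] head=0 tail=2 count=2
After op 3 (read()): arr=[1 13 _] head=1 tail=2 count=1
After op 4 (write(11)): arr=[1 13 11] head=1 tail=0 count=2
After op 5 (write(16)): arr=[16 13 11] head=1 tail=1 count=3
After op 6 (read()): arr=[16 13 11] head=2 tail=1 count=2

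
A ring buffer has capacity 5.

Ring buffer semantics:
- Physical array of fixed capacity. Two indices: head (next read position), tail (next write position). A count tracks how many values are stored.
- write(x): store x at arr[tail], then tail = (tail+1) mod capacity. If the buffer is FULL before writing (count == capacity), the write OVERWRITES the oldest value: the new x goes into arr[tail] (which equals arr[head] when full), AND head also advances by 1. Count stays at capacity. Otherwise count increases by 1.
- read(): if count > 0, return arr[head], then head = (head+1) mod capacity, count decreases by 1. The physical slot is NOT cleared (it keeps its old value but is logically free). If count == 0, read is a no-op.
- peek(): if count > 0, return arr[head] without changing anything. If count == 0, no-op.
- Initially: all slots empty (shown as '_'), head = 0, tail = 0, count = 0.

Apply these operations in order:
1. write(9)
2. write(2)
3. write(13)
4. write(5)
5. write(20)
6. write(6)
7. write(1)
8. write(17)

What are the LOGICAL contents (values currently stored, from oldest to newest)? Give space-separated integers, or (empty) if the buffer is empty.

Answer: 5 20 6 1 17

Derivation:
After op 1 (write(9)): arr=[9 _ _ _ _] head=0 tail=1 count=1
After op 2 (write(2)): arr=[9 2 _ _ _] head=0 tail=2 count=2
After op 3 (write(13)): arr=[9 2 13 _ _] head=0 tail=3 count=3
After op 4 (write(5)): arr=[9 2 13 5 _] head=0 tail=4 count=4
After op 5 (write(20)): arr=[9 2 13 5 20] head=0 tail=0 count=5
After op 6 (write(6)): arr=[6 2 13 5 20] head=1 tail=1 count=5
After op 7 (write(1)): arr=[6 1 13 5 20] head=2 tail=2 count=5
After op 8 (write(17)): arr=[6 1 17 5 20] head=3 tail=3 count=5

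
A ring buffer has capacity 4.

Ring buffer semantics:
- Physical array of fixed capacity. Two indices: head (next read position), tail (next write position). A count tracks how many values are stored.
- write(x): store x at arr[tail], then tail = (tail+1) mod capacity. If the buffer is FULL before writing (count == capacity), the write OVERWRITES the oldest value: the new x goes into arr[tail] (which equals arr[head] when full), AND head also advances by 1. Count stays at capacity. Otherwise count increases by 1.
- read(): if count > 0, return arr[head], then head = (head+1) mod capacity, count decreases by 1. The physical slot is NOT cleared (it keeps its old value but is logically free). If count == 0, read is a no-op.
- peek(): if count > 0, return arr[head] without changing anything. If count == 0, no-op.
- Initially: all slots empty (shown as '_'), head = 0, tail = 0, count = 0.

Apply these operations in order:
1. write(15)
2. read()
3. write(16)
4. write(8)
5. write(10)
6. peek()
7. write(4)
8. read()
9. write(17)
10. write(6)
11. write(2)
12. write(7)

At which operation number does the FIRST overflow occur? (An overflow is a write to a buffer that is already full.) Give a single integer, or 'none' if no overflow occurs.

Answer: 10

Derivation:
After op 1 (write(15)): arr=[15 _ _ _] head=0 tail=1 count=1
After op 2 (read()): arr=[15 _ _ _] head=1 tail=1 count=0
After op 3 (write(16)): arr=[15 16 _ _] head=1 tail=2 count=1
After op 4 (write(8)): arr=[15 16 8 _] head=1 tail=3 count=2
After op 5 (write(10)): arr=[15 16 8 10] head=1 tail=0 count=3
After op 6 (peek()): arr=[15 16 8 10] head=1 tail=0 count=3
After op 7 (write(4)): arr=[4 16 8 10] head=1 tail=1 count=4
After op 8 (read()): arr=[4 16 8 10] head=2 tail=1 count=3
After op 9 (write(17)): arr=[4 17 8 10] head=2 tail=2 count=4
After op 10 (write(6)): arr=[4 17 6 10] head=3 tail=3 count=4
After op 11 (write(2)): arr=[4 17 6 2] head=0 tail=0 count=4
After op 12 (write(7)): arr=[7 17 6 2] head=1 tail=1 count=4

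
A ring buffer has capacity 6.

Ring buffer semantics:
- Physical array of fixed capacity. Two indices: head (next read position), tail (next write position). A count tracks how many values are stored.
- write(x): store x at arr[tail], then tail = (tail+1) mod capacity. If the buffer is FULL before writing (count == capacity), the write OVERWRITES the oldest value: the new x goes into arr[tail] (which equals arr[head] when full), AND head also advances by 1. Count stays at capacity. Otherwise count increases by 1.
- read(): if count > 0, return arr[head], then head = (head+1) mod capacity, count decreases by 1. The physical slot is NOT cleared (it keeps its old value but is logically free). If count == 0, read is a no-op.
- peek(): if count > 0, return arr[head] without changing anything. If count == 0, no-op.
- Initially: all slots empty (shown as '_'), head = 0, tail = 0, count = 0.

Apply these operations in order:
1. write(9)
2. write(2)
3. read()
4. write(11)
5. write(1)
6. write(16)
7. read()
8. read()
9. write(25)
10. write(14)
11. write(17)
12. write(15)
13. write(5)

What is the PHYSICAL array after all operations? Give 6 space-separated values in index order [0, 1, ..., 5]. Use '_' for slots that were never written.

After op 1 (write(9)): arr=[9 _ _ _ _ _] head=0 tail=1 count=1
After op 2 (write(2)): arr=[9 2 _ _ _ _] head=0 tail=2 count=2
After op 3 (read()): arr=[9 2 _ _ _ _] head=1 tail=2 count=1
After op 4 (write(11)): arr=[9 2 11 _ _ _] head=1 tail=3 count=2
After op 5 (write(1)): arr=[9 2 11 1 _ _] head=1 tail=4 count=3
After op 6 (write(16)): arr=[9 2 11 1 16 _] head=1 tail=5 count=4
After op 7 (read()): arr=[9 2 11 1 16 _] head=2 tail=5 count=3
After op 8 (read()): arr=[9 2 11 1 16 _] head=3 tail=5 count=2
After op 9 (write(25)): arr=[9 2 11 1 16 25] head=3 tail=0 count=3
After op 10 (write(14)): arr=[14 2 11 1 16 25] head=3 tail=1 count=4
After op 11 (write(17)): arr=[14 17 11 1 16 25] head=3 tail=2 count=5
After op 12 (write(15)): arr=[14 17 15 1 16 25] head=3 tail=3 count=6
After op 13 (write(5)): arr=[14 17 15 5 16 25] head=4 tail=4 count=6

Answer: 14 17 15 5 16 25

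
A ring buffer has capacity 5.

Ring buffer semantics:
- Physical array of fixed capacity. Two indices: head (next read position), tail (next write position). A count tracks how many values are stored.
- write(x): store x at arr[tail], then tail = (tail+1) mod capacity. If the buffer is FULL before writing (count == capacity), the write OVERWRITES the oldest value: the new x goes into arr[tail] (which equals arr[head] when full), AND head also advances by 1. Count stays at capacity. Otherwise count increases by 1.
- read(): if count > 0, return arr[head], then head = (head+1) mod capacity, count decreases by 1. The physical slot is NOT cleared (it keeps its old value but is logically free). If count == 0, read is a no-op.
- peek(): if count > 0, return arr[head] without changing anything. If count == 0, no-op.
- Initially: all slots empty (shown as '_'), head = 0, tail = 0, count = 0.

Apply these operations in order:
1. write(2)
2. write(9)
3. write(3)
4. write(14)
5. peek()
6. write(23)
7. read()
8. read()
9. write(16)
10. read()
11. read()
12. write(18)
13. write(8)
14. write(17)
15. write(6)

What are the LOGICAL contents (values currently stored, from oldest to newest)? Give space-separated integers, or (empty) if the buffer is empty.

After op 1 (write(2)): arr=[2 _ _ _ _] head=0 tail=1 count=1
After op 2 (write(9)): arr=[2 9 _ _ _] head=0 tail=2 count=2
After op 3 (write(3)): arr=[2 9 3 _ _] head=0 tail=3 count=3
After op 4 (write(14)): arr=[2 9 3 14 _] head=0 tail=4 count=4
After op 5 (peek()): arr=[2 9 3 14 _] head=0 tail=4 count=4
After op 6 (write(23)): arr=[2 9 3 14 23] head=0 tail=0 count=5
After op 7 (read()): arr=[2 9 3 14 23] head=1 tail=0 count=4
After op 8 (read()): arr=[2 9 3 14 23] head=2 tail=0 count=3
After op 9 (write(16)): arr=[16 9 3 14 23] head=2 tail=1 count=4
After op 10 (read()): arr=[16 9 3 14 23] head=3 tail=1 count=3
After op 11 (read()): arr=[16 9 3 14 23] head=4 tail=1 count=2
After op 12 (write(18)): arr=[16 18 3 14 23] head=4 tail=2 count=3
After op 13 (write(8)): arr=[16 18 8 14 23] head=4 tail=3 count=4
After op 14 (write(17)): arr=[16 18 8 17 23] head=4 tail=4 count=5
After op 15 (write(6)): arr=[16 18 8 17 6] head=0 tail=0 count=5

Answer: 16 18 8 17 6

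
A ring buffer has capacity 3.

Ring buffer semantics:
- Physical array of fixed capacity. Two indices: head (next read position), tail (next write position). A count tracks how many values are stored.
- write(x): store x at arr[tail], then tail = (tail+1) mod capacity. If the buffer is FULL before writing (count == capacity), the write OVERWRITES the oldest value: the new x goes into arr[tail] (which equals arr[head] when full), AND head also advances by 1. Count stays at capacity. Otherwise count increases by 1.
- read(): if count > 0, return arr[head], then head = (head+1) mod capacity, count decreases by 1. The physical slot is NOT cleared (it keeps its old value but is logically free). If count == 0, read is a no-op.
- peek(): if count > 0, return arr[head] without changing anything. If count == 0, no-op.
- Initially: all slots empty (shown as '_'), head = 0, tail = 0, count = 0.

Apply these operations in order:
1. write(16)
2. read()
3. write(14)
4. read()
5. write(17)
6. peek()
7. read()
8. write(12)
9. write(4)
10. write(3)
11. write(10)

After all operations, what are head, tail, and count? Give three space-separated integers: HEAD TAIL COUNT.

Answer: 1 1 3

Derivation:
After op 1 (write(16)): arr=[16 _ _] head=0 tail=1 count=1
After op 2 (read()): arr=[16 _ _] head=1 tail=1 count=0
After op 3 (write(14)): arr=[16 14 _] head=1 tail=2 count=1
After op 4 (read()): arr=[16 14 _] head=2 tail=2 count=0
After op 5 (write(17)): arr=[16 14 17] head=2 tail=0 count=1
After op 6 (peek()): arr=[16 14 17] head=2 tail=0 count=1
After op 7 (read()): arr=[16 14 17] head=0 tail=0 count=0
After op 8 (write(12)): arr=[12 14 17] head=0 tail=1 count=1
After op 9 (write(4)): arr=[12 4 17] head=0 tail=2 count=2
After op 10 (write(3)): arr=[12 4 3] head=0 tail=0 count=3
After op 11 (write(10)): arr=[10 4 3] head=1 tail=1 count=3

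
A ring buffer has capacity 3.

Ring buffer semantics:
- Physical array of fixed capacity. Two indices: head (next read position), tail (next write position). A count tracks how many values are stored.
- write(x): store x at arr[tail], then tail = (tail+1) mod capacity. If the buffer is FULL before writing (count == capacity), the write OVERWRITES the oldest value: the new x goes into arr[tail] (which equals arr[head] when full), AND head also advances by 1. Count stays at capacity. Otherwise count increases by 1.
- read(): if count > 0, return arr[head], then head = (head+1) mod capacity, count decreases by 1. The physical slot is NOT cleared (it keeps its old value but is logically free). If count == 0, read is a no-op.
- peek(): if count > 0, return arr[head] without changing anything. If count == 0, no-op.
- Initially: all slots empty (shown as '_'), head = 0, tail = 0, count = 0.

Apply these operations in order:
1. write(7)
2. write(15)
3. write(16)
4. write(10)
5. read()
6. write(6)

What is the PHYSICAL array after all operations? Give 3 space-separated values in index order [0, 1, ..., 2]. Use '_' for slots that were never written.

After op 1 (write(7)): arr=[7 _ _] head=0 tail=1 count=1
After op 2 (write(15)): arr=[7 15 _] head=0 tail=2 count=2
After op 3 (write(16)): arr=[7 15 16] head=0 tail=0 count=3
After op 4 (write(10)): arr=[10 15 16] head=1 tail=1 count=3
After op 5 (read()): arr=[10 15 16] head=2 tail=1 count=2
After op 6 (write(6)): arr=[10 6 16] head=2 tail=2 count=3

Answer: 10 6 16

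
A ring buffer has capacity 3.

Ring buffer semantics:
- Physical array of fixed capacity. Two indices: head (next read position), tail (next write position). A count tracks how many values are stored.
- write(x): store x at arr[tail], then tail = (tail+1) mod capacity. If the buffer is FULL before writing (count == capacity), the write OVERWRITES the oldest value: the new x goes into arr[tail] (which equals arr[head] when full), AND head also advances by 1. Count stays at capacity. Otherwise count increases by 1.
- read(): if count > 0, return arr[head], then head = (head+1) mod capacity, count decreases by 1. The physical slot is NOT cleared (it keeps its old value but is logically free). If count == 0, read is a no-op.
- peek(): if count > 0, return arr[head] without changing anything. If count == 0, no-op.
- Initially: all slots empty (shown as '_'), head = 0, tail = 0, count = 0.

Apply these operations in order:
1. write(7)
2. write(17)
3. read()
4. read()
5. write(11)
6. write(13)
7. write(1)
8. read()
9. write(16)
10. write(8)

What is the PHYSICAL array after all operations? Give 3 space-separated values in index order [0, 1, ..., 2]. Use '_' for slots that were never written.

Answer: 8 1 16

Derivation:
After op 1 (write(7)): arr=[7 _ _] head=0 tail=1 count=1
After op 2 (write(17)): arr=[7 17 _] head=0 tail=2 count=2
After op 3 (read()): arr=[7 17 _] head=1 tail=2 count=1
After op 4 (read()): arr=[7 17 _] head=2 tail=2 count=0
After op 5 (write(11)): arr=[7 17 11] head=2 tail=0 count=1
After op 6 (write(13)): arr=[13 17 11] head=2 tail=1 count=2
After op 7 (write(1)): arr=[13 1 11] head=2 tail=2 count=3
After op 8 (read()): arr=[13 1 11] head=0 tail=2 count=2
After op 9 (write(16)): arr=[13 1 16] head=0 tail=0 count=3
After op 10 (write(8)): arr=[8 1 16] head=1 tail=1 count=3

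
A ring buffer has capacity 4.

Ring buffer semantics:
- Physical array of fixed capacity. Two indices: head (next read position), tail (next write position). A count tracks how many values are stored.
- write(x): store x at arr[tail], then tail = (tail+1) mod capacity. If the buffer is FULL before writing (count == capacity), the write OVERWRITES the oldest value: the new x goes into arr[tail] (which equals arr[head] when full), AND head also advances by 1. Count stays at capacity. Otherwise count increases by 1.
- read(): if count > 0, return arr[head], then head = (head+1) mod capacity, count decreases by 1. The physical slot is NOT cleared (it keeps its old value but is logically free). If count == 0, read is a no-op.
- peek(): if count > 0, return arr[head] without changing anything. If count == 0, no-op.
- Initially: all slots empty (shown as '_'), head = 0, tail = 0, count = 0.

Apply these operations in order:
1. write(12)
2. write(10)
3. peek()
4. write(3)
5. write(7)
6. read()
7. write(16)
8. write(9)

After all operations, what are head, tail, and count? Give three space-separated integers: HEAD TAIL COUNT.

Answer: 2 2 4

Derivation:
After op 1 (write(12)): arr=[12 _ _ _] head=0 tail=1 count=1
After op 2 (write(10)): arr=[12 10 _ _] head=0 tail=2 count=2
After op 3 (peek()): arr=[12 10 _ _] head=0 tail=2 count=2
After op 4 (write(3)): arr=[12 10 3 _] head=0 tail=3 count=3
After op 5 (write(7)): arr=[12 10 3 7] head=0 tail=0 count=4
After op 6 (read()): arr=[12 10 3 7] head=1 tail=0 count=3
After op 7 (write(16)): arr=[16 10 3 7] head=1 tail=1 count=4
After op 8 (write(9)): arr=[16 9 3 7] head=2 tail=2 count=4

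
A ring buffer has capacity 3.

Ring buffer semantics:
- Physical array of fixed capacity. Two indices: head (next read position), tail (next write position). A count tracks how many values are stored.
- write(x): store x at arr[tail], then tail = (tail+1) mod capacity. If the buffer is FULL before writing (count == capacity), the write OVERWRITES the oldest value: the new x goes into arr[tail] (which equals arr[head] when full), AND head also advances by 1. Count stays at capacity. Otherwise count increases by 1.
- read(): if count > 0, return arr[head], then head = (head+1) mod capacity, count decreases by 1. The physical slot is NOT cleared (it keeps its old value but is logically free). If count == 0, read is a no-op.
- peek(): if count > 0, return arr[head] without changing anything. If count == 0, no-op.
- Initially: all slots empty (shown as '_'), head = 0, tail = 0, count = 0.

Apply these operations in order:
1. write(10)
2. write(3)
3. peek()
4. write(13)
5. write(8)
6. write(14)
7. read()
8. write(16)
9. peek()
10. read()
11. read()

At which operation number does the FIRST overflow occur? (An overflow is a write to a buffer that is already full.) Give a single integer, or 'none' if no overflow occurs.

Answer: 5

Derivation:
After op 1 (write(10)): arr=[10 _ _] head=0 tail=1 count=1
After op 2 (write(3)): arr=[10 3 _] head=0 tail=2 count=2
After op 3 (peek()): arr=[10 3 _] head=0 tail=2 count=2
After op 4 (write(13)): arr=[10 3 13] head=0 tail=0 count=3
After op 5 (write(8)): arr=[8 3 13] head=1 tail=1 count=3
After op 6 (write(14)): arr=[8 14 13] head=2 tail=2 count=3
After op 7 (read()): arr=[8 14 13] head=0 tail=2 count=2
After op 8 (write(16)): arr=[8 14 16] head=0 tail=0 count=3
After op 9 (peek()): arr=[8 14 16] head=0 tail=0 count=3
After op 10 (read()): arr=[8 14 16] head=1 tail=0 count=2
After op 11 (read()): arr=[8 14 16] head=2 tail=0 count=1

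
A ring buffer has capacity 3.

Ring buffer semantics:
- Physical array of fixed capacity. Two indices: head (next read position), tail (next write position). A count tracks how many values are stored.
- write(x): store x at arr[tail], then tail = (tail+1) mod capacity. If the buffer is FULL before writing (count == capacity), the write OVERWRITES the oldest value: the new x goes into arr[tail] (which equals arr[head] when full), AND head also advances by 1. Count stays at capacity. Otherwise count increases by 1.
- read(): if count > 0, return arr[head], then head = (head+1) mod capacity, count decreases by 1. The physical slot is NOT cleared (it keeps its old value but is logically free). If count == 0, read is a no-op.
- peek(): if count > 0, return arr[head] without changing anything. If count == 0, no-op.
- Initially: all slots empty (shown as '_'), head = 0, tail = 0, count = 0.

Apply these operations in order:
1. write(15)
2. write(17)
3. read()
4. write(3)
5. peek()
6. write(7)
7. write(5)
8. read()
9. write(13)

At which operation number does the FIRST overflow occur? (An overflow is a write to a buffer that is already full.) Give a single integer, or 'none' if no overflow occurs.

Answer: 7

Derivation:
After op 1 (write(15)): arr=[15 _ _] head=0 tail=1 count=1
After op 2 (write(17)): arr=[15 17 _] head=0 tail=2 count=2
After op 3 (read()): arr=[15 17 _] head=1 tail=2 count=1
After op 4 (write(3)): arr=[15 17 3] head=1 tail=0 count=2
After op 5 (peek()): arr=[15 17 3] head=1 tail=0 count=2
After op 6 (write(7)): arr=[7 17 3] head=1 tail=1 count=3
After op 7 (write(5)): arr=[7 5 3] head=2 tail=2 count=3
After op 8 (read()): arr=[7 5 3] head=0 tail=2 count=2
After op 9 (write(13)): arr=[7 5 13] head=0 tail=0 count=3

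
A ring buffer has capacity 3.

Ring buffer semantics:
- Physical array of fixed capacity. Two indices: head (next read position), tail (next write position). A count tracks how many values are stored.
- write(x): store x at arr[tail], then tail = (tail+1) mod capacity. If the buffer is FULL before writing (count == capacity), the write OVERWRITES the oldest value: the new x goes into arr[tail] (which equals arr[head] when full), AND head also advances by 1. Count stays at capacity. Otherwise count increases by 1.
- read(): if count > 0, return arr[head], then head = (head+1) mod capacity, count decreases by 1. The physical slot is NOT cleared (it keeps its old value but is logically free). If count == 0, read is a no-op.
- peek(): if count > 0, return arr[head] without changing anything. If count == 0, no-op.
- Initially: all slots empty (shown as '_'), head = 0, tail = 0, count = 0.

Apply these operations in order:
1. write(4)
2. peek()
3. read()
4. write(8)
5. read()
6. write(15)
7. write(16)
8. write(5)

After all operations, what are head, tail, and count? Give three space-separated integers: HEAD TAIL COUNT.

After op 1 (write(4)): arr=[4 _ _] head=0 tail=1 count=1
After op 2 (peek()): arr=[4 _ _] head=0 tail=1 count=1
After op 3 (read()): arr=[4 _ _] head=1 tail=1 count=0
After op 4 (write(8)): arr=[4 8 _] head=1 tail=2 count=1
After op 5 (read()): arr=[4 8 _] head=2 tail=2 count=0
After op 6 (write(15)): arr=[4 8 15] head=2 tail=0 count=1
After op 7 (write(16)): arr=[16 8 15] head=2 tail=1 count=2
After op 8 (write(5)): arr=[16 5 15] head=2 tail=2 count=3

Answer: 2 2 3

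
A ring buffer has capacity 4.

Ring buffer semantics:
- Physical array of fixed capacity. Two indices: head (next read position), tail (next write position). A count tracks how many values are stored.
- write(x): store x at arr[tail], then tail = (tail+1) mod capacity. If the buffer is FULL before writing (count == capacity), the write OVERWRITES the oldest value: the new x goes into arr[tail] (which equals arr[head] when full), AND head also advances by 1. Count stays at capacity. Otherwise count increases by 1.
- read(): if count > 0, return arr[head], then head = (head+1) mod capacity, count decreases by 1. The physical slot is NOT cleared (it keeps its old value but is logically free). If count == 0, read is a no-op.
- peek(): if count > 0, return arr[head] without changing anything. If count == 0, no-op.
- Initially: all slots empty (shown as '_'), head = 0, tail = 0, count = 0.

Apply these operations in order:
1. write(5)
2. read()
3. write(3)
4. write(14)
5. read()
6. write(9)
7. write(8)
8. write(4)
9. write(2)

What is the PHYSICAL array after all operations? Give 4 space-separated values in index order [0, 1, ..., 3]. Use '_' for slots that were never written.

After op 1 (write(5)): arr=[5 _ _ _] head=0 tail=1 count=1
After op 2 (read()): arr=[5 _ _ _] head=1 tail=1 count=0
After op 3 (write(3)): arr=[5 3 _ _] head=1 tail=2 count=1
After op 4 (write(14)): arr=[5 3 14 _] head=1 tail=3 count=2
After op 5 (read()): arr=[5 3 14 _] head=2 tail=3 count=1
After op 6 (write(9)): arr=[5 3 14 9] head=2 tail=0 count=2
After op 7 (write(8)): arr=[8 3 14 9] head=2 tail=1 count=3
After op 8 (write(4)): arr=[8 4 14 9] head=2 tail=2 count=4
After op 9 (write(2)): arr=[8 4 2 9] head=3 tail=3 count=4

Answer: 8 4 2 9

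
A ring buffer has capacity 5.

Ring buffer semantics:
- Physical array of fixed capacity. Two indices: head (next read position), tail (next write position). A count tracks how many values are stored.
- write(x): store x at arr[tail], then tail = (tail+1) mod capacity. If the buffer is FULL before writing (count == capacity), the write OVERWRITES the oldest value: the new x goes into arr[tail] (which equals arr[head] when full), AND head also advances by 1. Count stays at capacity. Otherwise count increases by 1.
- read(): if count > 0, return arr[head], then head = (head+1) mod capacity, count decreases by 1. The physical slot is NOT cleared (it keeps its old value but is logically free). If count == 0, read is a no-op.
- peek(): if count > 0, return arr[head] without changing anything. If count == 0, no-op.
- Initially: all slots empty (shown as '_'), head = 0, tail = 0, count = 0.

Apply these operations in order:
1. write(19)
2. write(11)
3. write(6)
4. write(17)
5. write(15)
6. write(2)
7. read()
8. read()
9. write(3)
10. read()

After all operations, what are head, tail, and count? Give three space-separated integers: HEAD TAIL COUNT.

After op 1 (write(19)): arr=[19 _ _ _ _] head=0 tail=1 count=1
After op 2 (write(11)): arr=[19 11 _ _ _] head=0 tail=2 count=2
After op 3 (write(6)): arr=[19 11 6 _ _] head=0 tail=3 count=3
After op 4 (write(17)): arr=[19 11 6 17 _] head=0 tail=4 count=4
After op 5 (write(15)): arr=[19 11 6 17 15] head=0 tail=0 count=5
After op 6 (write(2)): arr=[2 11 6 17 15] head=1 tail=1 count=5
After op 7 (read()): arr=[2 11 6 17 15] head=2 tail=1 count=4
After op 8 (read()): arr=[2 11 6 17 15] head=3 tail=1 count=3
After op 9 (write(3)): arr=[2 3 6 17 15] head=3 tail=2 count=4
After op 10 (read()): arr=[2 3 6 17 15] head=4 tail=2 count=3

Answer: 4 2 3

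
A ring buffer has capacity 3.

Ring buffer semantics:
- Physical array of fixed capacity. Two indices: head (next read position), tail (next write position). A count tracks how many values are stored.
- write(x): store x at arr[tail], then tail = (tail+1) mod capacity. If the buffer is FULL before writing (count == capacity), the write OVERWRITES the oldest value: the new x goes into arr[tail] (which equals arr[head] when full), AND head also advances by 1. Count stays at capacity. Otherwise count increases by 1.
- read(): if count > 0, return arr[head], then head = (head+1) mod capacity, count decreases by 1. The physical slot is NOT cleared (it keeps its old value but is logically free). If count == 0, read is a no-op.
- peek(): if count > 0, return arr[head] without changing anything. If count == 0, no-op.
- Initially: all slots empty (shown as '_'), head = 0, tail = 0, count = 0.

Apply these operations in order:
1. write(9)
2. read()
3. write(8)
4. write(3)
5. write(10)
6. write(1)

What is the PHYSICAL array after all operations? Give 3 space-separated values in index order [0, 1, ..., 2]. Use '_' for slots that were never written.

Answer: 10 1 3

Derivation:
After op 1 (write(9)): arr=[9 _ _] head=0 tail=1 count=1
After op 2 (read()): arr=[9 _ _] head=1 tail=1 count=0
After op 3 (write(8)): arr=[9 8 _] head=1 tail=2 count=1
After op 4 (write(3)): arr=[9 8 3] head=1 tail=0 count=2
After op 5 (write(10)): arr=[10 8 3] head=1 tail=1 count=3
After op 6 (write(1)): arr=[10 1 3] head=2 tail=2 count=3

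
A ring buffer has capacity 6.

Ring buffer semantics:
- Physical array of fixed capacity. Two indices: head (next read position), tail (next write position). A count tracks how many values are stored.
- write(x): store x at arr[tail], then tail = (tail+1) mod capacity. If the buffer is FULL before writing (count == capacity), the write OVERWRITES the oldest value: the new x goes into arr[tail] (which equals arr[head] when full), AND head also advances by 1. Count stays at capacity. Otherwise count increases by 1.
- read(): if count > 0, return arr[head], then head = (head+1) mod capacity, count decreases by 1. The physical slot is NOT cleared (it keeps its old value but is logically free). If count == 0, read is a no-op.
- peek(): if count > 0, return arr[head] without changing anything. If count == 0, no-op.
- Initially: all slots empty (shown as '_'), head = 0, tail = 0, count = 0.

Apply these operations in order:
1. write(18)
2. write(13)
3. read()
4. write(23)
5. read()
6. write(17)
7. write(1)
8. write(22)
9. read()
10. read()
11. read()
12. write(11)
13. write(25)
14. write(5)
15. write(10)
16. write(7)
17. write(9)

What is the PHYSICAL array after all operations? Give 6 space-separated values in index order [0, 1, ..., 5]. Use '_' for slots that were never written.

Answer: 11 25 5 10 7 9

Derivation:
After op 1 (write(18)): arr=[18 _ _ _ _ _] head=0 tail=1 count=1
After op 2 (write(13)): arr=[18 13 _ _ _ _] head=0 tail=2 count=2
After op 3 (read()): arr=[18 13 _ _ _ _] head=1 tail=2 count=1
After op 4 (write(23)): arr=[18 13 23 _ _ _] head=1 tail=3 count=2
After op 5 (read()): arr=[18 13 23 _ _ _] head=2 tail=3 count=1
After op 6 (write(17)): arr=[18 13 23 17 _ _] head=2 tail=4 count=2
After op 7 (write(1)): arr=[18 13 23 17 1 _] head=2 tail=5 count=3
After op 8 (write(22)): arr=[18 13 23 17 1 22] head=2 tail=0 count=4
After op 9 (read()): arr=[18 13 23 17 1 22] head=3 tail=0 count=3
After op 10 (read()): arr=[18 13 23 17 1 22] head=4 tail=0 count=2
After op 11 (read()): arr=[18 13 23 17 1 22] head=5 tail=0 count=1
After op 12 (write(11)): arr=[11 13 23 17 1 22] head=5 tail=1 count=2
After op 13 (write(25)): arr=[11 25 23 17 1 22] head=5 tail=2 count=3
After op 14 (write(5)): arr=[11 25 5 17 1 22] head=5 tail=3 count=4
After op 15 (write(10)): arr=[11 25 5 10 1 22] head=5 tail=4 count=5
After op 16 (write(7)): arr=[11 25 5 10 7 22] head=5 tail=5 count=6
After op 17 (write(9)): arr=[11 25 5 10 7 9] head=0 tail=0 count=6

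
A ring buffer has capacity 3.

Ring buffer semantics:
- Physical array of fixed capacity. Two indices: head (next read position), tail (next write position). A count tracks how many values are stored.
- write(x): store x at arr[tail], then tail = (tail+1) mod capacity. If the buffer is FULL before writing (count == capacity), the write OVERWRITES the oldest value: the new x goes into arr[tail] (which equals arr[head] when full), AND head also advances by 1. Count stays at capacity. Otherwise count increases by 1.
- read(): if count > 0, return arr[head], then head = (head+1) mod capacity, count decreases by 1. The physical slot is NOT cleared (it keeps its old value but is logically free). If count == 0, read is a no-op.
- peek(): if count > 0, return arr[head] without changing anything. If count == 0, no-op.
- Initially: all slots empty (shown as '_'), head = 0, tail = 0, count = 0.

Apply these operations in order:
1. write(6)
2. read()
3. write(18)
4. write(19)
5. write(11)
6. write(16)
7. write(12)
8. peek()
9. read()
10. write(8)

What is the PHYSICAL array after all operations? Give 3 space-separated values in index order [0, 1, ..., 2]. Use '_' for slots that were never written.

After op 1 (write(6)): arr=[6 _ _] head=0 tail=1 count=1
After op 2 (read()): arr=[6 _ _] head=1 tail=1 count=0
After op 3 (write(18)): arr=[6 18 _] head=1 tail=2 count=1
After op 4 (write(19)): arr=[6 18 19] head=1 tail=0 count=2
After op 5 (write(11)): arr=[11 18 19] head=1 tail=1 count=3
After op 6 (write(16)): arr=[11 16 19] head=2 tail=2 count=3
After op 7 (write(12)): arr=[11 16 12] head=0 tail=0 count=3
After op 8 (peek()): arr=[11 16 12] head=0 tail=0 count=3
After op 9 (read()): arr=[11 16 12] head=1 tail=0 count=2
After op 10 (write(8)): arr=[8 16 12] head=1 tail=1 count=3

Answer: 8 16 12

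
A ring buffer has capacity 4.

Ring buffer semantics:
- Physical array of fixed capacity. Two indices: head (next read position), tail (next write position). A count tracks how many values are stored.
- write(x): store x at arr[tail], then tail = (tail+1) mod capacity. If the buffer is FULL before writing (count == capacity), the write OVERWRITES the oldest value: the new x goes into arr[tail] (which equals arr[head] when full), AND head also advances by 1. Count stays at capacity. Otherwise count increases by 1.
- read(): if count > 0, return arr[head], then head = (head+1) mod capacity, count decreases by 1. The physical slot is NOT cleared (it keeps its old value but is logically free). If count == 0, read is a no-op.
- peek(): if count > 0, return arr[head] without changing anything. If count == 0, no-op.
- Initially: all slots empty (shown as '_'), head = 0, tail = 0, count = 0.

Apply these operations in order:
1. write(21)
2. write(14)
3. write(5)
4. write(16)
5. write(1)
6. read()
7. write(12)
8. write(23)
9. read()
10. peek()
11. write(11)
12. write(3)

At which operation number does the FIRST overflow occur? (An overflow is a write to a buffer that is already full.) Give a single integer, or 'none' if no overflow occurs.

After op 1 (write(21)): arr=[21 _ _ _] head=0 tail=1 count=1
After op 2 (write(14)): arr=[21 14 _ _] head=0 tail=2 count=2
After op 3 (write(5)): arr=[21 14 5 _] head=0 tail=3 count=3
After op 4 (write(16)): arr=[21 14 5 16] head=0 tail=0 count=4
After op 5 (write(1)): arr=[1 14 5 16] head=1 tail=1 count=4
After op 6 (read()): arr=[1 14 5 16] head=2 tail=1 count=3
After op 7 (write(12)): arr=[1 12 5 16] head=2 tail=2 count=4
After op 8 (write(23)): arr=[1 12 23 16] head=3 tail=3 count=4
After op 9 (read()): arr=[1 12 23 16] head=0 tail=3 count=3
After op 10 (peek()): arr=[1 12 23 16] head=0 tail=3 count=3
After op 11 (write(11)): arr=[1 12 23 11] head=0 tail=0 count=4
After op 12 (write(3)): arr=[3 12 23 11] head=1 tail=1 count=4

Answer: 5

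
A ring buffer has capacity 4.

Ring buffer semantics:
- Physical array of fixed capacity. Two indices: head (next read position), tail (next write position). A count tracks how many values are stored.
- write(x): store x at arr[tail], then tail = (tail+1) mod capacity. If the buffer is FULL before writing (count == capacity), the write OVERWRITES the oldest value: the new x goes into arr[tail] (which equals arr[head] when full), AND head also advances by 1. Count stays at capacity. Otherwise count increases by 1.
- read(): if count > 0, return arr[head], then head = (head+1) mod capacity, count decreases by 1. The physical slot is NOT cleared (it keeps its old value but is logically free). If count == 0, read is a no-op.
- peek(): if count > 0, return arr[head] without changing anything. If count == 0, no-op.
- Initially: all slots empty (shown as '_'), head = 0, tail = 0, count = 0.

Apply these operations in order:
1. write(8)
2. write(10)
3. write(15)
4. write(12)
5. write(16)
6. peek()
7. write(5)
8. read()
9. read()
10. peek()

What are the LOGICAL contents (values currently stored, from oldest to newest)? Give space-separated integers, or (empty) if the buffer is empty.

Answer: 16 5

Derivation:
After op 1 (write(8)): arr=[8 _ _ _] head=0 tail=1 count=1
After op 2 (write(10)): arr=[8 10 _ _] head=0 tail=2 count=2
After op 3 (write(15)): arr=[8 10 15 _] head=0 tail=3 count=3
After op 4 (write(12)): arr=[8 10 15 12] head=0 tail=0 count=4
After op 5 (write(16)): arr=[16 10 15 12] head=1 tail=1 count=4
After op 6 (peek()): arr=[16 10 15 12] head=1 tail=1 count=4
After op 7 (write(5)): arr=[16 5 15 12] head=2 tail=2 count=4
After op 8 (read()): arr=[16 5 15 12] head=3 tail=2 count=3
After op 9 (read()): arr=[16 5 15 12] head=0 tail=2 count=2
After op 10 (peek()): arr=[16 5 15 12] head=0 tail=2 count=2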